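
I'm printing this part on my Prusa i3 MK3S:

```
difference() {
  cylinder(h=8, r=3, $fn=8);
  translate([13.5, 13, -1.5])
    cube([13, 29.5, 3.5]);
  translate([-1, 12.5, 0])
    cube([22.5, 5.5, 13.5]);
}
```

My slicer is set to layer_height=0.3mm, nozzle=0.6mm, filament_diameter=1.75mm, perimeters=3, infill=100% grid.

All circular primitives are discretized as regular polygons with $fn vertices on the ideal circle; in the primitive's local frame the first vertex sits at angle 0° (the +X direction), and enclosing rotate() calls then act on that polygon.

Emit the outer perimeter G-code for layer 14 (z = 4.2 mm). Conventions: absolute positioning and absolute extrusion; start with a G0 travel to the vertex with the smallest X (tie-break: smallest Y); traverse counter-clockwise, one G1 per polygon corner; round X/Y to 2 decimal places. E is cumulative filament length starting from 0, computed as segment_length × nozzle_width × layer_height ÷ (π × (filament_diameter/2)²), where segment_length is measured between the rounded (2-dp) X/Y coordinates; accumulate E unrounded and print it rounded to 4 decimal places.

G0 X-3.00 Y0.00 Z4.20
G1 X-2.12 Y-2.12 E0.1718
G1 X0.00 Y-3.00 E0.3436
G1 X2.12 Y-2.12 E0.5153
G1 X3.00 Y0.00 E0.6871
G1 X2.12 Y2.12 E0.8589
G1 X0.00 Y3.00 E1.0307
G1 X-2.12 Y2.12 E1.2024
G1 X-3.00 Y0.00 E1.3742

At z = 4.2 mm: the r=3 cylinder gives a regular 8-gon of circumradius 3 (constant along its height); the cube at (13.5, 13) is not intersected at this z (z outside [-1.5, 2]); the 22.5×5.5 cube at (-1, 12.5) contributes its full rectangle; Subtracting the remaining from the first: starting from the r=3 cylinder, the 22.5×5.5 cube at (-1, 12.5) misses the remaining region (no effect) — 1 connected region. The outline is a single polygon with 8 vertices. Extrusion per mm of travel: 0.6 × 0.3 / (π × 0.875²) = 0.074835. Accumulating E over each segment gives final E = 1.3742.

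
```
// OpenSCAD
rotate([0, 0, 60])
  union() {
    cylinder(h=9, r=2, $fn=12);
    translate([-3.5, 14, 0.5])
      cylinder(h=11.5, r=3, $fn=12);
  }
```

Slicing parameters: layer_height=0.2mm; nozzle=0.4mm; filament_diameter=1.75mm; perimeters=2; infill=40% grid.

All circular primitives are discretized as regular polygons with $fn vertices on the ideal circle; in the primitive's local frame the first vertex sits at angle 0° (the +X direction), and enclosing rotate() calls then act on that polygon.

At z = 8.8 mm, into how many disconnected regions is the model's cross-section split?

At z = 8.8 mm: the r=2 cylinder contributes a regular 12-gon of circumradius 2; the r=3 cylinder at (-3.5, 14) contributes a regular 12-gon of circumradius 3; Merging all regions: the 2 present regions are separate (no shared area or edge), so areas and boundary lengths simply add and each stays a separate island — 2 connected regions; (whole slice rotated 60° about Z — lengths, areas and connectivity unchanged). The result has 2 disconnected regions.

2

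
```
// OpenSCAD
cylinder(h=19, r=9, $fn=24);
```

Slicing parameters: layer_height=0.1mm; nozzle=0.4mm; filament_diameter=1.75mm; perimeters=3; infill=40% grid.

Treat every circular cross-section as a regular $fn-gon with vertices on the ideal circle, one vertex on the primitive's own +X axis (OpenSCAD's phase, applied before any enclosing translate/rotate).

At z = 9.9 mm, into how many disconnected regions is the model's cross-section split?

1

At z = 9.9 mm: the cylinder: section is a regular 24-gon, circumradius r=9. The result has 1 disconnected region.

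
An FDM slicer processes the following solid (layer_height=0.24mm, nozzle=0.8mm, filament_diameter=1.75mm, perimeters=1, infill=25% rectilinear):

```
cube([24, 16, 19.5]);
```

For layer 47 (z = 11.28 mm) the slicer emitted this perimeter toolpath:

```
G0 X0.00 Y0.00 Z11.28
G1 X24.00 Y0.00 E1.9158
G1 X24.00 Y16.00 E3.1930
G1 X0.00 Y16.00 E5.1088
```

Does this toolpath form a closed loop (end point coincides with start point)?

Start point (G0): (0.00, 0.00). End point (last G1): the path does not return to the start — open.

no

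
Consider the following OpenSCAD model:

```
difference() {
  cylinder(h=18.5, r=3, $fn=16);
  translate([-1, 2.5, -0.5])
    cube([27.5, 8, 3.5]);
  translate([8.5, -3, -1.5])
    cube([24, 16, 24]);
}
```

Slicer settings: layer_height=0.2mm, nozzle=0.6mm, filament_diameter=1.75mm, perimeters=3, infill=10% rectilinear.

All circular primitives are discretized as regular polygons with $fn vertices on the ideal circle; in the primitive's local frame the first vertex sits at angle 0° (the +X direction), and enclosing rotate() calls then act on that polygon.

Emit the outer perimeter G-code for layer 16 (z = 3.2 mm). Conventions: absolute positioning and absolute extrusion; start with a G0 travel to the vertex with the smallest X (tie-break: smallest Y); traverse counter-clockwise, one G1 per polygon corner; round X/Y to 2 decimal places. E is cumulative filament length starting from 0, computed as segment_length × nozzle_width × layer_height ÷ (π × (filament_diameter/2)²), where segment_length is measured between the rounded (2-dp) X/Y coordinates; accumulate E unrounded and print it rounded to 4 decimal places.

G0 X-3.00 Y0.00 Z3.20
G1 X-2.77 Y-1.15 E0.0585
G1 X-2.12 Y-2.12 E0.1168
G1 X-1.15 Y-2.77 E0.1750
G1 X0.00 Y-3.00 E0.2335
G1 X1.15 Y-2.77 E0.2920
G1 X2.12 Y-2.12 E0.3503
G1 X2.77 Y-1.15 E0.4085
G1 X3.00 Y0.00 E0.4671
G1 X2.77 Y1.15 E0.5256
G1 X2.12 Y2.12 E0.5838
G1 X1.15 Y2.77 E0.6421
G1 X0.00 Y3.00 E0.7006
G1 X-1.15 Y2.77 E0.7591
G1 X-2.12 Y2.12 E0.8173
G1 X-2.77 Y1.15 E0.8756
G1 X-3.00 Y0.00 E0.9341

At z = 3.2 mm: the cylinder: section is a regular 16-gon, circumradius r=3; the cube at (-1, 2.5) is not intersected at this z (z outside [-0.5, 3]); the cube at (8.5, -3) (footprint 24×16) is included at this height; Taking the first minus the rest: starting from the r=3 cylinder, the 24×16 cube at (8.5, -3) misses the remaining region (no effect) — 1 connected region. The outline is a single polygon with 16 vertices. Extrusion per mm of travel: 0.6 × 0.2 / (π × 0.875²) = 0.049890. Accumulating E over each segment gives final E = 0.9341.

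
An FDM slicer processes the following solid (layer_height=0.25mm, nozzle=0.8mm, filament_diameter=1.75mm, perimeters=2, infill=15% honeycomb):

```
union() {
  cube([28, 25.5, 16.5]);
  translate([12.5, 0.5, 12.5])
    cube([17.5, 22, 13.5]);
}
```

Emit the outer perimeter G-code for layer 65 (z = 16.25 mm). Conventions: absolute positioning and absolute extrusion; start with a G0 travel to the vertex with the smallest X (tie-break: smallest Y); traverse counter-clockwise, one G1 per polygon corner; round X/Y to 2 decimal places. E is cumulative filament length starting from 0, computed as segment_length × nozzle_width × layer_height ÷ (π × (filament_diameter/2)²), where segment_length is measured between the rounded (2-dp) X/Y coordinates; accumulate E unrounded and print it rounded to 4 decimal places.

At z = 16.25 mm: the cube is present — its section is the full 28×25.5 rectangle; the cube at (12.5, 0.5) (footprint 17.5×22) is included at this height; Merging all regions: the regions partially overlap (shared area 341.00 mm²), so overlapping operands fuse into one piece — 1 connected region. The outline is a single polygon with 8 vertices. Extrusion per mm of travel: 0.8 × 0.25 / (π × 0.875²) = 0.083150. Accumulating E over each segment gives final E = 9.2297.

G0 X0.00 Y0.00 Z16.25
G1 X28.00 Y0.00 E2.3282
G1 X28.00 Y0.50 E2.3698
G1 X30.00 Y0.50 E2.5361
G1 X30.00 Y22.50 E4.3654
G1 X28.00 Y22.50 E4.5317
G1 X28.00 Y25.50 E4.7811
G1 X0.00 Y25.50 E7.1094
G1 X0.00 Y0.00 E9.2297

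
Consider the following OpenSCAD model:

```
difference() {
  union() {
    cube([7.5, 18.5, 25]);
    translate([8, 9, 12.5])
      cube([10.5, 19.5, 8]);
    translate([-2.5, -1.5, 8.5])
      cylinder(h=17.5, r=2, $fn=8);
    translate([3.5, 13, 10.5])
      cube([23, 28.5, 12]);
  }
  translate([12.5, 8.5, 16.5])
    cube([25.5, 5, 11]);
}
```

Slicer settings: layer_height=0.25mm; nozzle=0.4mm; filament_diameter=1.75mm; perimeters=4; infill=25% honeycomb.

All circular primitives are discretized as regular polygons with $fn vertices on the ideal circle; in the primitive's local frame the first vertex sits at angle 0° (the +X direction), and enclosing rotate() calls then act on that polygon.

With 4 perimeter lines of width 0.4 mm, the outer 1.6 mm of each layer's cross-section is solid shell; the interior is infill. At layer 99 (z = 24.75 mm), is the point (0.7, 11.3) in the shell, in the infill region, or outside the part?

shell

At z = 24.75 mm: the 7.5×18.5 cube contributes its full rectangle; the cube at (8, 9) does not reach this height (z outside [12.5, 20.5]); the r=2 cylinder at (-2.5, -1.5) contributes a regular 8-gon of circumradius 2; the cube at (3.5, 13) does not reach this height (z outside [10.5, 22.5]); Taking the union: the 2 present regions are separate (no shared area or edge), so areas and boundary lengths simply add and each stays a separate island — 2 connected regions; the 25.5×5 cube at (12.5, 8.5) contributes its full rectangle; After the difference (first − rest): starting from that combined region, the 25.5×5 cube at (12.5, 8.5) misses the remaining region (no effect) — 2 connected regions. Overall, the cross-section has 2 separate islands. The nearest boundary edge runs (0.00, 0.00)→(0.00, 18.50); distance from the point to it = 0.70 mm. (Shell/infill is judged within the island containing the point — the largest one.) The point is inside the cross-section, 0.70 mm from the nearest boundary — within the 1.6 mm shell band (4 × 0.4).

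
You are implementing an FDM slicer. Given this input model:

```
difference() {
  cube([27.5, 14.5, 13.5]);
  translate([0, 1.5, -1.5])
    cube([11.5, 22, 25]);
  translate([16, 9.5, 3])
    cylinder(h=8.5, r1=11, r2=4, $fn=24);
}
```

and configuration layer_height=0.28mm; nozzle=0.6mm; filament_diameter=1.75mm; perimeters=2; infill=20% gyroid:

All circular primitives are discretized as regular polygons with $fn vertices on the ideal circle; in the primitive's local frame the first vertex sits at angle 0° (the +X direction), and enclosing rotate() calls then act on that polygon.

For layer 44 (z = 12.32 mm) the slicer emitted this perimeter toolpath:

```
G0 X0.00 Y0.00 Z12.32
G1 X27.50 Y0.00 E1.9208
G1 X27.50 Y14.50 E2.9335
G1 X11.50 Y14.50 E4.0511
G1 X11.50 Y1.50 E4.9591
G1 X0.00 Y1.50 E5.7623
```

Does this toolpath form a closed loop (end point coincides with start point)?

no

Start point (G0): (0.00, 0.00). End point (last G1): the path does not return to the start — open.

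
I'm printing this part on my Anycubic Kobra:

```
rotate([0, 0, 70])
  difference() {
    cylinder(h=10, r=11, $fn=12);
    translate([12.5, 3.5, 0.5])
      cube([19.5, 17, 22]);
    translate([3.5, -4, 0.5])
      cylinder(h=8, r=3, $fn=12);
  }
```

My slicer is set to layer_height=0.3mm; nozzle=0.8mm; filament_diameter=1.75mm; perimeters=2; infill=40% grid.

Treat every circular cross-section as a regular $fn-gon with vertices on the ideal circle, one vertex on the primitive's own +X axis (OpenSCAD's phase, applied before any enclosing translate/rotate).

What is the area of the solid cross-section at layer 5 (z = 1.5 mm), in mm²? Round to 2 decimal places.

At z = 1.5 mm: the r=11 cylinder gives a regular 12-gon of circumradius 11 (constant along its height) (area = (12/2)·11.000²·sin(360°/12) = 363.00 mm²); the 19.5×17 cube at (12.5, 3.5) contributes its full rectangle (area 331.50 mm²); the cylinder at (3.5, -4): section is a regular 12-gon, circumradius r=3 (area = (12/2)·3.000²·sin(360°/12) = 27.00 mm²); Taking the first minus the rest: starting from the r=11 cylinder (363.00 mm²), the 19.5×17 cube at (12.5, 3.5) misses the remaining region (no effect); the r=3 cylinder at (3.5, -4) lies wholly inside it (removes its full 27.00 mm² and its 18.63 mm outline becomes a hole wall) — area = 336.00 mm²; (rotated 70° about Z; rotation is an isometry so areas/perimeters/island counts are preserved). Overall, the cross-section is one region with 1 hole. Net area = 336.00 mm².

336.00 mm²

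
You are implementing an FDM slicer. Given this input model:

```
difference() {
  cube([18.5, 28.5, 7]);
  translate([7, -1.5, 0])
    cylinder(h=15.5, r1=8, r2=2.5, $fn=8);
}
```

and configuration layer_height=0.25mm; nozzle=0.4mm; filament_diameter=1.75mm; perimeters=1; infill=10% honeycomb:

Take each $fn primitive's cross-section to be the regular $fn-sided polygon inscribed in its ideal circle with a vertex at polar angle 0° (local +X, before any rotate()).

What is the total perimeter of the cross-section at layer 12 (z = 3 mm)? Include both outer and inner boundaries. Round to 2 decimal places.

99.36 mm

At z = 3 mm: the cube (footprint 18.5×28.5) is included at this height (perimeter 94.00 mm); the cone at (7, -1.5): at t=0.194 of its height the radius interpolates to r₁+(r₂−r₁)t = 6.935, giving a regular 8-gon of that circumradius (perimeter = 2·8·6.935·sin(180°/8) = 42.47 mm); After the difference (first − rest): starting from the 18.5×28.5 cube, the cone at (7, -1.5) partially overlaps it — only the 48.15 mm² overlap (of its 136.05 mm²) is removed, clipping the outline — boundary = 99.36 mm. Overall, the cross-section is a single solid region. Total boundary length (outer) = 99.36 mm.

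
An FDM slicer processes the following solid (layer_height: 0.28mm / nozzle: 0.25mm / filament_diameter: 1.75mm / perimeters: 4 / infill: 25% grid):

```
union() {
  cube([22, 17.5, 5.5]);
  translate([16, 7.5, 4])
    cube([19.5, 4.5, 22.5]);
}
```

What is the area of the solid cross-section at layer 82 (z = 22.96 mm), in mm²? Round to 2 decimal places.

At z = 22.96 mm: the cube does not reach this height (z outside [0, 5.5]); the cube at (16, 7.5) (footprint 19.5×4.5) is included at this height (area 87.75 mm²); Merging all regions: only the 19.5×4.5 cube at (16, 7.5) is present, so the union is just that shape — area = 87.75 mm². Overall, the cross-section is a single solid region. Net area = 87.75 mm².

87.75 mm²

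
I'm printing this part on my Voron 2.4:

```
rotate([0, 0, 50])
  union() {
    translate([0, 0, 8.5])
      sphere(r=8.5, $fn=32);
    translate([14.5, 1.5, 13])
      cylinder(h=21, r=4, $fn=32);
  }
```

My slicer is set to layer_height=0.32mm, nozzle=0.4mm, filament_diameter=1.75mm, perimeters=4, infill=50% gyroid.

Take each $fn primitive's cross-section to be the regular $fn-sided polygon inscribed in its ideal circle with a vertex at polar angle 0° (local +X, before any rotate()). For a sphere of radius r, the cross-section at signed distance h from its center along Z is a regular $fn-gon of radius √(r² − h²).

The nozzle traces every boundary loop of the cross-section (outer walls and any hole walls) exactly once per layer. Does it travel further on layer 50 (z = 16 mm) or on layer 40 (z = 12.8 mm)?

Layer 50 (z = 16): the r=8.5 sphere slices to a regular 32-gon of circumradius 4.000 (√(r²−h²) with h=7.5 from center) (perimeter = 2·32·4.000·sin(180°/32) = 25.09 mm); the cylinder at (14.5, 1.5): section is a regular 32-gon, circumradius r=4 (perimeter = 2·32·4.000·sin(180°/32) = 25.09 mm); Merging all regions: the 2 present regions are separate (no shared area or edge), so areas and boundary lengths simply add and each stays a separate island — boundary = 50.18 mm; (whole slice rotated 50° about Z — lengths, areas and connectivity unchanged). So its perimeter = 50.18 mm. Layer 40 (z = 12.8): the r=8.5 sphere slices to a regular 32-gon of circumradius 7.332 (√(r²−h²) with h=4.3 from center) (perimeter = 2·32·7.332·sin(180°/32) = 46.00 mm); the cylinder at (14.5, 1.5) is not intersected at this z (z outside [13, 34]); Taking the union: only the r=8.5 sphere is present, so the union is just that shape — boundary = 46.00 mm; (rotated 50° about Z; rotation is an isometry so areas/perimeters/island counts are preserved). So its perimeter = 46.00 mm. Layer 50 is larger (50.18 vs 46.00 mm).

layer 50 (z = 16 mm)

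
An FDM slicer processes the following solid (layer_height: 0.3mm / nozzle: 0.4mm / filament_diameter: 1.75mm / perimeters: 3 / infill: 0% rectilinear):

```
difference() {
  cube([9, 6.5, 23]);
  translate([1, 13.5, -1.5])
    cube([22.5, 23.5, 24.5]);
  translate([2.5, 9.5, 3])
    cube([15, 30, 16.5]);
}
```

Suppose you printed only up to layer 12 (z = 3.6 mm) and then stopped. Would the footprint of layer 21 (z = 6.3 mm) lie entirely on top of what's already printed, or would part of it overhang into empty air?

Compare the two slices. At z = 3.6: the 9×6.5 cube contributes its full rectangle (area 58.50 mm²); the 22.5×23.5 cube at (1, 13.5) contributes its full rectangle (area 528.75 mm²); the cube at (2.5, 9.5) is present — its section is the full 15×30 rectangle (area 450.00 mm²); Taking the first minus the rest: starting from the 9×6.5 cube (58.50 mm²), the 22.5×23.5 cube at (1, 13.5) misses the remaining region (no effect); the 15×30 cube at (2.5, 9.5) misses the remaining region (no effect) — area = 58.50 mm². At z = 6.3: the cube is present — its section is the full 9×6.5 rectangle (area 58.50 mm²); the 22.5×23.5 cube at (1, 13.5) contributes its full rectangle (area 528.75 mm²); the 15×30 cube at (2.5, 9.5) contributes its full rectangle (area 450.00 mm²); After the difference (first − rest): starting from the 9×6.5 cube (58.50 mm²), the 22.5×23.5 cube at (1, 13.5) misses the remaining region (no effect); the 15×30 cube at (2.5, 9.5) misses the remaining region (no effect) — area = 58.50 mm². Checking containment: the cross-section at z = 6.3 is a subset of the cross-section at z = 3.6.

entirely on top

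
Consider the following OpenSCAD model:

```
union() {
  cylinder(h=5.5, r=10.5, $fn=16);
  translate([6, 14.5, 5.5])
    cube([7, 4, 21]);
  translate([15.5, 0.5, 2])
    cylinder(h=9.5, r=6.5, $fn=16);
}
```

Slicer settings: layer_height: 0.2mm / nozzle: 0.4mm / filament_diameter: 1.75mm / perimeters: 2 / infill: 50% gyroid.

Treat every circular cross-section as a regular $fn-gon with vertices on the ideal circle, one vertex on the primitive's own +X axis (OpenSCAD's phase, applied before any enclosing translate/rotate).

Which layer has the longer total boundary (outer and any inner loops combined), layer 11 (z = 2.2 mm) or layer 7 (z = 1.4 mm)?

Layer 11 (z = 2.2): the r=10.5 cylinder contributes a regular 16-gon of circumradius 10.5 (perimeter = 2·16·10.500·sin(180°/16) = 65.55 mm); the cube at (6, 14.5) is not intersected at this z (z outside [5.5, 26.5]); the r=6.5 cylinder at (15.5, 0.5) gives a regular 16-gon of circumradius 6.5 (constant along its height) (perimeter = 2·16·6.500·sin(180°/16) = 40.58 mm); Merging all regions: the regions partially overlap (shared area 5.26 mm²), so the edge portions inside another operand are dropped and the merged outline is re-measured after clipping — boundary = 93.37 mm. So its perimeter = 93.37 mm. Layer 7 (z = 1.4): the r=10.5 cylinder contributes a regular 16-gon of circumradius 10.5 (perimeter = 2·16·10.500·sin(180°/16) = 65.55 mm); the cube at (6, 14.5) is absent (z outside [5.5, 26.5]); the cylinder at (15.5, 0.5) is absent (z outside [2, 11.5]); Merging all regions: only the r=10.5 cylinder is present, so the union is just that shape — boundary = 65.55 mm. So its perimeter = 65.55 mm. Layer 11 is larger (93.37 vs 65.55 mm).

layer 11 (z = 2.2 mm)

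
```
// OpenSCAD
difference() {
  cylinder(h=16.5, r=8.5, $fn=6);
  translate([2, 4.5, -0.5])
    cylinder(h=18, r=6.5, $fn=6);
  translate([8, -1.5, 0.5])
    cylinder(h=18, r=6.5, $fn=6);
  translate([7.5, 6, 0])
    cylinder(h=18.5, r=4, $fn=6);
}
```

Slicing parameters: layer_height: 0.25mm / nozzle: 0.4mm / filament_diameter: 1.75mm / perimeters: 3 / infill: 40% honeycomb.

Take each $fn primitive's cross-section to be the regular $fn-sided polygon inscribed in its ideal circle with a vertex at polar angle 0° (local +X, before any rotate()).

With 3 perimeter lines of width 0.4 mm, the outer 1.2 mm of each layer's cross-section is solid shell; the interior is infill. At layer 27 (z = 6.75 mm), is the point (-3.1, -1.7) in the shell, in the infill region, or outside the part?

infill

At z = 6.75 mm: the cylinder: section is a regular 6-gon, circumradius r=8.5; the r=6.5 cylinder at (2, 4.5) gives a regular 6-gon of circumradius 6.5 (constant along its height); the cylinder at (8, -1.5): section is a regular 6-gon, circumradius r=6.5; the cylinder at (7.5, 6): section is a regular 6-gon, circumradius r=4; Taking the first minus the rest: starting from the r=8.5 cylinder, the r=6.5 cylinder at (2, 4.5) partially overlaps it — only the 77.00 mm² overlap (of its 109.77 mm²) is removed, clipping the outline; the r=6.5 cylinder at (8, -1.5) partially overlaps it — only the 24.42 mm² overlap (of its 109.77 mm²) is removed, clipping the outline; the r=4 cylinder at (7.5, 6) misses the remaining region (no effect) — 1 connected region. Overall, the cross-section is a single solid region. The nearest boundary edge runs (-4.50, 4.50)→(-1.25, -1.13); distance from the point to it = 1.89 mm. The point is inside the cross-section and 1.89 mm from the nearest boundary — more than the 1.2 mm shell width (3 × 0.4), so it's in the infill interior.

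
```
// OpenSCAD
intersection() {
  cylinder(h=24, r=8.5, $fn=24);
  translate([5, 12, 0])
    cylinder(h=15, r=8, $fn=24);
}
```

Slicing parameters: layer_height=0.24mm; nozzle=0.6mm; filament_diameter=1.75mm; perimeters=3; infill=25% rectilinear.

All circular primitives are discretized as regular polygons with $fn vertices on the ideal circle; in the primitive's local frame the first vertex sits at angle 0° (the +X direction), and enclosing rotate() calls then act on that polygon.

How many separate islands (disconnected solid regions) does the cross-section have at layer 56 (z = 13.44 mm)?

1

At z = 13.44 mm: the r=8.5 cylinder gives a regular 24-gon of circumradius 8.5 (constant along its height); the r=8 cylinder at (5, 12) gives a regular 24-gon of circumradius 8 (constant along its height); Taking the intersection: the r=8 cylinder at (5, 12) partially overlaps the r=8.5 cylinder; clipping to the common part keeps 23.23 mm² — 1 connected region. Overall, the cross-section is a single solid region. Island count = 1.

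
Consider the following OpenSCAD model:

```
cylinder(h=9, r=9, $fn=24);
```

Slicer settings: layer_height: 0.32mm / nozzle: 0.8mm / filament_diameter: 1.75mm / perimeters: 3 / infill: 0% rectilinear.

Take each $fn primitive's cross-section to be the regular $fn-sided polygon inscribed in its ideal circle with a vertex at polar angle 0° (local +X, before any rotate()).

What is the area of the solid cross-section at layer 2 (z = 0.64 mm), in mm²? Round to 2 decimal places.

251.57 mm²

At z = 0.64 mm: the r=9 cylinder gives a regular 24-gon of circumradius 9 (constant along its height) (area = (24/2)·9.000²·sin(360°/24) = 251.57 mm²). Overall, the cross-section is a single solid region. Net area = 251.57 mm².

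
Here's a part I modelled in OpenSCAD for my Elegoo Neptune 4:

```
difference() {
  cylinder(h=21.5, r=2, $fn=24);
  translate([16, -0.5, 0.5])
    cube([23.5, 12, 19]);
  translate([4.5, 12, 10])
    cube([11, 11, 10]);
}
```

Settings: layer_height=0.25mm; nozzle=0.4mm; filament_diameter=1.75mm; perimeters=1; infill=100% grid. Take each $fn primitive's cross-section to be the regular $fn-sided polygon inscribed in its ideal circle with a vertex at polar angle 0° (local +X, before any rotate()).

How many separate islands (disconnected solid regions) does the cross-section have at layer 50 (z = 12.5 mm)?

1

At z = 12.5 mm: the r=2 cylinder gives a regular 24-gon of circumradius 2 (constant along its height); the cube at (16, -0.5) is present — its section is the full 23.5×12 rectangle; the 11×11 cube at (4.5, 12) contributes its full rectangle; After the difference (first − rest): starting from the r=2 cylinder, the 23.5×12 cube at (16, -0.5) misses the remaining region (no effect); the 11×11 cube at (4.5, 12) misses the remaining region (no effect) — 1 connected region. Overall, the cross-section is a single solid region. Island count = 1.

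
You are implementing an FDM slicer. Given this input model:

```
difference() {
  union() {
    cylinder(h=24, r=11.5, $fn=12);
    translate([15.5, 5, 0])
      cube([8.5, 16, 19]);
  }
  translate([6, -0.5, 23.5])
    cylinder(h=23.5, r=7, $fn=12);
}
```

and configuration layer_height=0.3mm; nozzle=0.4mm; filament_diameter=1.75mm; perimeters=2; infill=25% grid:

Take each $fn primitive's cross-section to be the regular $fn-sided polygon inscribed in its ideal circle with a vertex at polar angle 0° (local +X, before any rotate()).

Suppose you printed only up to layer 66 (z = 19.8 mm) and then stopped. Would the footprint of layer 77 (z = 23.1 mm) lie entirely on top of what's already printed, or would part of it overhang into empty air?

entirely on top

Compare the two slices. At z = 19.8: the r=11.5 cylinder contributes a regular 12-gon of circumradius 11.5 (area = (12/2)·11.500²·sin(360°/12) = 396.75 mm²); the cube at (15.5, 5) is absent (z outside [0, 19]); Combining (union): only the r=11.5 cylinder is present, so the union is just that shape — area = 396.75 mm²; the cylinder at (6, -0.5) is not intersected at this z (z outside [23.5, 47]); Subtracting the remaining from the first: none of the subtracted shapes is present at this height, so the result so far is unchanged — area = 396.75 mm². At z = 23.1: the r=11.5 cylinder contributes a regular 12-gon of circumradius 11.5 (area = (12/2)·11.500²·sin(360°/12) = 396.75 mm²); the cube at (15.5, 5) does not reach this height (z outside [0, 19]); Merging all regions: only the r=11.5 cylinder is present, so the union is just that shape — area = 396.75 mm²; the cylinder at (6, -0.5) does not reach this height (z outside [23.5, 47]); Subtracting the remaining from the first: none of the subtracted shapes is present at this height, so that combined region is unchanged — area = 396.75 mm². Checking containment: the cross-section at z = 23.1 is a subset of the cross-section at z = 19.8.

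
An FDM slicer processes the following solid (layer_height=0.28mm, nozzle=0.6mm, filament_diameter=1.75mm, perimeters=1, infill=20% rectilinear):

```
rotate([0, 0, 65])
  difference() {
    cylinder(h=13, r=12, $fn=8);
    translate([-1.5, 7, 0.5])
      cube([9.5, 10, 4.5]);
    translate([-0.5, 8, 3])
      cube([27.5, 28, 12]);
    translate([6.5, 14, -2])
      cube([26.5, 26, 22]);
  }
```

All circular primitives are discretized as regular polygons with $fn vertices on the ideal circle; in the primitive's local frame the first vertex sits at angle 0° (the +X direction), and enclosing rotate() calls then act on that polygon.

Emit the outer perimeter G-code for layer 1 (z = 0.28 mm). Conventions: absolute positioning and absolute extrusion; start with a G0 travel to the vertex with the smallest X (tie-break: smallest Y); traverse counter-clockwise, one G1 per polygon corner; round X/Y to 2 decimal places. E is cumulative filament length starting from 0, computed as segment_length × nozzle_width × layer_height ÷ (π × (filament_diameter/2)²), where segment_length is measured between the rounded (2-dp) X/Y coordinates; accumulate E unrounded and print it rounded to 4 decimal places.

At z = 0.28 mm: the cylinder: section is a regular 8-gon, circumradius r=12; the cube at (-1.5, 7) does not reach this height (z outside [0.5, 5]); the cube at (-0.5, 8) does not reach this height (z outside [3, 15]); the 26.5×26 cube at (6.5, 14) contributes its full rectangle; After the difference (first − rest): starting from the r=12 cylinder, the 26.5×26 cube at (6.5, 14) misses the remaining region (no effect) — 1 connected region; (whole slice rotated 65° about Z — lengths, areas and connectivity unchanged). The outline is a single polygon with 8 vertices. Extrusion per mm of travel: 0.6 × 0.28 / (π × 0.875²) = 0.069846. Accumulating E over each segment gives final E = 5.1331.

G0 X-11.28 Y-4.10 Z0.28
G1 X-5.07 Y-10.88 E0.6422
G1 X4.10 Y-11.28 E1.2833
G1 X10.88 Y-5.07 E1.9255
G1 X11.28 Y4.10 E2.5666
G1 X5.07 Y10.88 E3.2087
G1 X-4.10 Y11.28 E3.8498
G1 X-10.88 Y5.07 E4.4920
G1 X-11.28 Y-4.10 E5.1331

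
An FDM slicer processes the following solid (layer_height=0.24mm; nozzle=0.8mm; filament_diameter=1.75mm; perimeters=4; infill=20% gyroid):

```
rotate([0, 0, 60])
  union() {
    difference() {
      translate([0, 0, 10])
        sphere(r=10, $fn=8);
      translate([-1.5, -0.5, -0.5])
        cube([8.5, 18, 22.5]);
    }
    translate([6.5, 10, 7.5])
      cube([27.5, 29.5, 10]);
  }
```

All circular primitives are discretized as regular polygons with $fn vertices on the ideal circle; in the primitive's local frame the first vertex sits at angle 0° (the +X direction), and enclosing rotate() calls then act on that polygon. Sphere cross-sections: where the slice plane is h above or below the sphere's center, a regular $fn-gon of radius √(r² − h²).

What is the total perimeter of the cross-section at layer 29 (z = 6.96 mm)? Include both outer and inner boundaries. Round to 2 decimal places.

At z = 6.96 mm: the r=10 sphere slices to a regular 8-gon of circumradius 9.527 (√(r²−h²) with h=3.04 from center) (perimeter = 2·8·9.527·sin(180°/8) = 58.33 mm); the cube at (-1.5, -0.5) is present — its section is the full 8.5×18 rectangle (perimeter 53.00 mm); Subtracting the remaining from the first: starting from the r=10 sphere, the 8.5×18 cube at (-1.5, -0.5) partially overlaps it — only the 74.54 mm² overlap (of its 153.00 mm²) is removed, clipping the outline — boundary = 73.23 mm; the cube at (6.5, 10) is absent (z outside [7.5, 17.5]); Combining (union): only that combined region is present, so the union is just that shape — boundary = 73.23 mm; (whole slice rotated 60° about Z — lengths, areas and connectivity unchanged). Overall, the cross-section is a single solid region. Total boundary length (outer) = 73.23 mm.

73.23 mm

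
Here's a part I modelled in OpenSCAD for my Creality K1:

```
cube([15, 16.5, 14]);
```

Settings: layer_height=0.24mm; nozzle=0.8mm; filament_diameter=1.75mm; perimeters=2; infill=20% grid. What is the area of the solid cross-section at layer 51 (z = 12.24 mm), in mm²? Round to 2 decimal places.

At z = 12.24 mm: the cube (footprint 15×16.5) is included at this height (area 247.50 mm²). Overall, the cross-section is a single solid region. Net area = 247.50 mm².

247.50 mm²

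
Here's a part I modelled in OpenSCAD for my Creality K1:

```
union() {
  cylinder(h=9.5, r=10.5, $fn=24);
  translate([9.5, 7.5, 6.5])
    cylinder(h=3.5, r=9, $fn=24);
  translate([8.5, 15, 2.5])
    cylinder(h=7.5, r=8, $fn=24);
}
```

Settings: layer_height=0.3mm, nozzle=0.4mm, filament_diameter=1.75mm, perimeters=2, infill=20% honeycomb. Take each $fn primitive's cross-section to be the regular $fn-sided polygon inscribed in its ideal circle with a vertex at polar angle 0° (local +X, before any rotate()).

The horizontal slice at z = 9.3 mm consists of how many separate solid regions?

At z = 9.3 mm: the r=10.5 cylinder gives a regular 24-gon of circumradius 10.5 (constant along its height); the cylinder at (9.5, 7.5): section is a regular 24-gon, circumradius r=9; the cylinder at (8.5, 15): section is a regular 24-gon, circumradius r=8; Combining (union): the regions partially overlap (shared area 176.98 mm²), so overlapping operands fuse into one piece — 1 connected region. The result has 1 disconnected region.

1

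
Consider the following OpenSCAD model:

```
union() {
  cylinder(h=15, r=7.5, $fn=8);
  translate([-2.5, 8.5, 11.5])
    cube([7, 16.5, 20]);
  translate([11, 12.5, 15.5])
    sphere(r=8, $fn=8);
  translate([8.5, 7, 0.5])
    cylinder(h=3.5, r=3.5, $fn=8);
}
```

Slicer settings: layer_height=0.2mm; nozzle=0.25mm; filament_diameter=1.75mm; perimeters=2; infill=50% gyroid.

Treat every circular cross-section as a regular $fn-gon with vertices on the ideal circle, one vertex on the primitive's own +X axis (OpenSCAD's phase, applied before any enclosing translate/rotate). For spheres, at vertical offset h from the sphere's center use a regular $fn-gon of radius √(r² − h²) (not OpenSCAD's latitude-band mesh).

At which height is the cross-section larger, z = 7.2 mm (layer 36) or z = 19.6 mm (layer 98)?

layer 98 (z = 19.6 mm)

Layer 36 (z = 7.2): the cylinder: section is a regular 8-gon, circumradius r=7.5 (area = (8/2)·7.500²·sin(360°/8) = 159.10 mm²); the cube at (-2.5, 8.5) is not intersected at this z (z outside [11.5, 31.5]); the sphere at (11, 12.5) does not reach this height (|z−center|=8.300 > r=8); the cylinder at (8.5, 7) is absent (z outside [0.5, 4]); Combining (union): only the r=7.5 cylinder is present, so the union is just that shape — area = 159.10 mm². So its area = 159.10 mm². Layer 98 (z = 19.6): the cylinder is absent (z outside [0, 15]); the cube at (-2.5, 8.5) (footprint 7×16.5) is included at this height (area 115.50 mm²); the r=8 sphere at (11, 12.5) slices to a regular 8-gon of circumradius 6.869 (√(r²−h²) with h=4.1 from center) (area = (8/2)·6.869²·sin(360°/8) = 133.47 mm²); the cylinder at (8.5, 7) does not reach this height (z outside [0.5, 4]); Merging all regions: the regions partially overlap — summed areas 248.97 mm² minus the doubly-counted overlap 0.33 mm² gives 248.64 mm² — area = 248.64 mm². So its area = 248.64 mm². Layer 98 is larger (248.64 vs 159.10 mm²).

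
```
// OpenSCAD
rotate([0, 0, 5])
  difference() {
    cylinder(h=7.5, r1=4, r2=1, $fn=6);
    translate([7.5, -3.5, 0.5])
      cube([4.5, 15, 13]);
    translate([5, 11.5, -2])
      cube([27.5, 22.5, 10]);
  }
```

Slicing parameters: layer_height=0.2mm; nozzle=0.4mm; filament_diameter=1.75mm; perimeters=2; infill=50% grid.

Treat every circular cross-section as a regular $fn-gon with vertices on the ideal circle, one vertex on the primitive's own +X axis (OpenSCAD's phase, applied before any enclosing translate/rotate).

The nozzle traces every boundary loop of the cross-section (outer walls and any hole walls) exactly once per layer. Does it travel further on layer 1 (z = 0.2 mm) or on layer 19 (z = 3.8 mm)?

layer 1 (z = 0.2 mm)

Layer 1 (z = 0.2): the cone contributes a regular 6-gon of circumradius 3.920 (interpolated between r1=4 and r2=1 at t=0.027) (perimeter = 2·6·3.920·sin(180°/6) = 23.52 mm); the cube at (7.5, -3.5) is not intersected at this z (z outside [0.5, 13.5]); the cube at (5, 11.5) is present — its section is the full 27.5×22.5 rectangle (perimeter 100.00 mm); Taking the first minus the rest: starting from the cone, the 27.5×22.5 cube at (5, 11.5) misses the remaining region (no effect) — boundary = 23.52 mm; (whole slice rotated 5° about Z — lengths, areas and connectivity unchanged). So its perimeter = 23.52 mm. Layer 19 (z = 3.8): the cone contributes a regular 6-gon of circumradius 2.480 (interpolated between r1=4 and r2=1 at t=0.507) (perimeter = 2·6·2.480·sin(180°/6) = 14.88 mm); the 4.5×15 cube at (7.5, -3.5) contributes its full rectangle (perimeter 39.00 mm); the cube at (5, 11.5) is present — its section is the full 27.5×22.5 rectangle (perimeter 100.00 mm); Taking the first minus the rest: starting from the cone, the 4.5×15 cube at (7.5, -3.5) misses the remaining region (no effect); the 27.5×22.5 cube at (5, 11.5) misses the remaining region (no effect) — boundary = 14.88 mm; (whole slice rotated 5° about Z — lengths, areas and connectivity unchanged). So its perimeter = 14.88 mm. Layer 1 is larger (23.52 vs 14.88 mm).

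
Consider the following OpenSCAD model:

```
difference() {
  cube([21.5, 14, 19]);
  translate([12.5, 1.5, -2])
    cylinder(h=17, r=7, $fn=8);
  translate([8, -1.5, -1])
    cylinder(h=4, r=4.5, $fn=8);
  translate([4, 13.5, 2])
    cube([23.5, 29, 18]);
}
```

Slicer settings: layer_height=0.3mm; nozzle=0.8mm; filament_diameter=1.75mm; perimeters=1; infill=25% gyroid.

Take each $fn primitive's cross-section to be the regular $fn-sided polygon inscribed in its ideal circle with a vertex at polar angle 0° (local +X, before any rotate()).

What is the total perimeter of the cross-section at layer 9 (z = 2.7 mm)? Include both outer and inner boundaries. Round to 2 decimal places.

81.50 mm

At z = 2.7 mm: the 21.5×14 cube contributes its full rectangle (perimeter 71.00 mm); the r=7 cylinder at (12.5, 1.5) gives a regular 8-gon of circumradius 7 (constant along its height) (perimeter = 2·8·7.000·sin(180°/8) = 42.86 mm); the r=4.5 cylinder at (8, -1.5) gives a regular 8-gon of circumradius 4.5 (constant along its height) (perimeter = 2·8·4.500·sin(180°/8) = 27.55 mm); the cube at (4, 13.5) is present — its section is the full 23.5×29 rectangle (perimeter 105.00 mm); Subtracting the remaining from the first: starting from the 21.5×14 cube, the r=7 cylinder at (12.5, 1.5) partially overlaps it — only the 89.36 mm² overlap (of its 138.59 mm²) is removed, clipping the outline; the r=4.5 cylinder at (8, -1.5) partially overlaps it — only the 2.35 mm² overlap (of its 57.28 mm²) is removed, clipping the outline; the 23.5×29 cube at (4, 13.5) partially overlaps it — only the 8.75 mm² overlap (of its 681.50 mm²) is removed, clipping the outline — boundary = 81.50 mm. Overall, the cross-section is a single solid region. Total boundary length (outer) = 81.50 mm.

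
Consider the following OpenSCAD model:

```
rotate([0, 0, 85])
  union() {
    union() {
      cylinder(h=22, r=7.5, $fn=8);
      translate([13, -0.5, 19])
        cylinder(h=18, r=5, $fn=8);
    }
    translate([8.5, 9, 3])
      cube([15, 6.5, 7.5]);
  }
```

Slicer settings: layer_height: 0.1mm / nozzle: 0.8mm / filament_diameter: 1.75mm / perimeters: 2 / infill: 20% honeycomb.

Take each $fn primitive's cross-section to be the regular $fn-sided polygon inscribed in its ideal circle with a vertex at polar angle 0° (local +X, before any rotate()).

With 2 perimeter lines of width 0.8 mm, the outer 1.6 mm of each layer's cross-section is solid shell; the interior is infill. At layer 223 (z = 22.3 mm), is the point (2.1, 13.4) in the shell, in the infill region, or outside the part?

At z = 22.3 mm: the cylinder is not intersected at this z (z outside [0, 22]); the r=5 cylinder at (13, -0.5) contributes a regular 8-gon of circumradius 5; Merging all regions: only the r=5 cylinder at (13, -0.5) is present, so the union is just that shape — 1 connected region; the cube at (8.5, 9) is absent (z outside [3, 10.5]); Combining (union): only the result so far is present, so the union is just that shape — 1 connected region; (rotated 85° about Z; rotation is an isometry so areas/perimeters/island counts are preserved). Overall, the cross-section is a single solid region. Undo the 85° rotation: the query point maps to (13.532, -0.924) in the un-rotated model frame. The nearest boundary edge runs (16.54, -4.04)→(18.00, -0.50); distance from the point to it = 3.97 mm. The point is inside the cross-section and 3.97 mm from the nearest boundary — more than the 1.6 mm shell width (2 × 0.8), so it's in the infill interior.

infill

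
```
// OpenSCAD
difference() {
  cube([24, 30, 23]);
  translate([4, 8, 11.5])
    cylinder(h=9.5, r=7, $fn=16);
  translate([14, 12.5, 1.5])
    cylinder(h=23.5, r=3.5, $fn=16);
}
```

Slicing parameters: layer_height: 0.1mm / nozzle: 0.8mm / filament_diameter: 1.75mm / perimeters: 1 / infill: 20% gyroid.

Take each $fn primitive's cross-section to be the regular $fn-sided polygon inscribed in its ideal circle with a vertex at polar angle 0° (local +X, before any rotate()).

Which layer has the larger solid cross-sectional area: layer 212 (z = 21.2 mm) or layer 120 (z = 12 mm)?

layer 212 (z = 21.2 mm)

Layer 212 (z = 21.2): the 24×30 cube contributes its full rectangle (area 720.00 mm²); the cylinder at (4, 8) is absent (z outside [11.5, 21]); the r=3.5 cylinder at (14, 12.5) contributes a regular 16-gon of circumradius 3.5 (area = (16/2)·3.500²·sin(360°/16) = 37.50 mm²); Taking the first minus the rest: starting from the 24×30 cube (720.00 mm²), the r=3.5 cylinder at (14, 12.5) lies wholly inside it (removes its full 37.50 mm² and its 21.85 mm outline becomes a hole wall) — area = 682.50 mm². So its area = 682.50 mm². Layer 120 (z = 12): the cube (footprint 24×30) is included at this height (area 720.00 mm²); the cylinder at (4, 8): section is a regular 16-gon, circumradius r=7 (area = (16/2)·7.000²·sin(360°/16) = 150.01 mm²); the r=3.5 cylinder at (14, 12.5) gives a regular 16-gon of circumradius 3.5 (constant along its height) (area = (16/2)·3.500²·sin(360°/16) = 37.50 mm²); After the difference (first − rest): starting from the 24×30 cube (720.00 mm²), the r=7 cylinder at (4, 8) partially overlaps it — only the 127.00 mm² overlap (of its 150.01 mm²) is removed, clipping the outline; the r=3.5 cylinder at (14, 12.5) lies wholly inside it (removes its full 37.50 mm² and its 21.85 mm outline becomes a hole wall) — area = 555.49 mm². So its area = 555.49 mm². Layer 212 is larger (682.50 vs 555.49 mm²).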